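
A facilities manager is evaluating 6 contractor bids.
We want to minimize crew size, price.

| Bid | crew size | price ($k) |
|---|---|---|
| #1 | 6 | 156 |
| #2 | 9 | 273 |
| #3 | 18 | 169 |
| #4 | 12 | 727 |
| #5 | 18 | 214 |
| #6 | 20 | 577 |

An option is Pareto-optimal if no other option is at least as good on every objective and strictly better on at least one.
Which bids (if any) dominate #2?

#1

#1: crew size 6≤9, price 156≤273 — dominates #2.
Others (#3, #4, #5, #6) are each worse than #2 on at least one objective.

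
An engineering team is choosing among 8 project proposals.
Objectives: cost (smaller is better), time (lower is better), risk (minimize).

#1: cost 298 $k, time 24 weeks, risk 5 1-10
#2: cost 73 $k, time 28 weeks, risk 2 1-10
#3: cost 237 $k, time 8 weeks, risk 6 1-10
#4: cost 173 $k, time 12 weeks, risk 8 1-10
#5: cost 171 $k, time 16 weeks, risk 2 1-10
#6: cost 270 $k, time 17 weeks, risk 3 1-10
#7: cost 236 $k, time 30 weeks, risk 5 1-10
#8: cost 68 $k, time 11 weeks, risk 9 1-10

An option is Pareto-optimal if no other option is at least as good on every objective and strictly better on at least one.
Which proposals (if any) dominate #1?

#5, #6

#5: cost 171≤298, time 16≤24, risk 2≤5 — dominates #1.
#6: cost 270≤298, time 17≤24, risk 3≤5 — dominates #1.
Others (#2, #3, #4, #7, #8) are each worse than #1 on at least one objective.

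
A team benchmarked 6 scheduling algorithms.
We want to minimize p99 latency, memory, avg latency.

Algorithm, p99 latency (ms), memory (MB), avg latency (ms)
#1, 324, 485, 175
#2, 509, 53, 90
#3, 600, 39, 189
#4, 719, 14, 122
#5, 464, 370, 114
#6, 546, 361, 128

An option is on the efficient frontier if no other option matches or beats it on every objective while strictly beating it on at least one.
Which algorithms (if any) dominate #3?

none

#1: worse on memory (485 vs 39).
#2: worse on memory (53 vs 39).
#4: worse on p99 latency (719 vs 600).
#5: worse on memory (370 vs 39).
#6: worse on memory (361 vs 39).
No option dominates #3.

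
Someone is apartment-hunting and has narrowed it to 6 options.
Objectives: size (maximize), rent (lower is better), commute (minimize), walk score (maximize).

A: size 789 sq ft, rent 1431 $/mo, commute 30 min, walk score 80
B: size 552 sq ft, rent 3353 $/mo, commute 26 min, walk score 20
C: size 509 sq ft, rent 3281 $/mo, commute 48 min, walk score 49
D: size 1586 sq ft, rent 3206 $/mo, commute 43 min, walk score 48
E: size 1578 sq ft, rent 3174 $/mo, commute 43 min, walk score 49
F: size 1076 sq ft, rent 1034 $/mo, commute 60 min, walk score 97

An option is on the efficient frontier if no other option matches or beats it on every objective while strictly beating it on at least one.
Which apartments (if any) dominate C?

A, E

A: size 789≥509, rent 1431≤3281, commute 30≤48, walk score 80≥49 — dominates C.
E: size 1578≥509, rent 3174≤3281, commute 43≤48, walk score 49≥49 — dominates C.
Others (B, D, F) are each worse than C on at least one objective.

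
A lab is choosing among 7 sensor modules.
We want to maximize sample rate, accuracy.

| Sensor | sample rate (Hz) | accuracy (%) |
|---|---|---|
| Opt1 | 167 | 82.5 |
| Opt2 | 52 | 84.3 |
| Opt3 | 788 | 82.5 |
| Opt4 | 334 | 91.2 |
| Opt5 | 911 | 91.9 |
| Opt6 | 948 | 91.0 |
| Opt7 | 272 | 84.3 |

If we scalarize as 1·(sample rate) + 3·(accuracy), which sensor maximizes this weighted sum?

Opt6

Opt1: 1·167 + 3·82.5 = 414.5
Opt2: 1·52 + 3·84.3 = 304.9
Opt3: 1·788 + 3·82.5 = 1035.5
Opt4: 1·334 + 3·91.2 = 607.6
Opt5: 1·911 + 3·91.9 = 1186.7
Opt6: 1·948 + 3·91.0 = 1221.0
Opt7: 1·272 + 3·84.3 = 524.9
Highest: Opt6 at 1221.0.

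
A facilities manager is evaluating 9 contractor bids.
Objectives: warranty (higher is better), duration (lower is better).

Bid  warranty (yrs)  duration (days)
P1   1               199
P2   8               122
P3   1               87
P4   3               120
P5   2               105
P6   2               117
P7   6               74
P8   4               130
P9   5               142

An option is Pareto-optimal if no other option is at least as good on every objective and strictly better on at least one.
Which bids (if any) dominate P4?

P7

P7: warranty 6≥3, duration 74≤120 — dominates P4.
Others (P1, P2, P3, P5, P6, P8, P9) are each worse than P4 on at least one objective.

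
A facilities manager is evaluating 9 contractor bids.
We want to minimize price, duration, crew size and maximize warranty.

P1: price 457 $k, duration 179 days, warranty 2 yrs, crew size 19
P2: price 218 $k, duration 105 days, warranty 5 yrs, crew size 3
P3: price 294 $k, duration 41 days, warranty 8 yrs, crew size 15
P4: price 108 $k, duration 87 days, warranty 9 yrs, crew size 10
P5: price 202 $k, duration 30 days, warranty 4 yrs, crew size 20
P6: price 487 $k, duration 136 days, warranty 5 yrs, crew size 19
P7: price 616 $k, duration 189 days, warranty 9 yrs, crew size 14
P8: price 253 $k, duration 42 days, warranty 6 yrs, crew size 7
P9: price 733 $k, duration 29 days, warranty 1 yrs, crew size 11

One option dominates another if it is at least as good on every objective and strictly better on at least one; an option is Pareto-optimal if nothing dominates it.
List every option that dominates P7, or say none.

P4: price 108≤616, duration 87≤189, warranty 9≥9, crew size 10≤14 — dominates P7.
Others (P1, P2, P3, P5, P6, P8, P9) are each worse than P7 on at least one objective.

P4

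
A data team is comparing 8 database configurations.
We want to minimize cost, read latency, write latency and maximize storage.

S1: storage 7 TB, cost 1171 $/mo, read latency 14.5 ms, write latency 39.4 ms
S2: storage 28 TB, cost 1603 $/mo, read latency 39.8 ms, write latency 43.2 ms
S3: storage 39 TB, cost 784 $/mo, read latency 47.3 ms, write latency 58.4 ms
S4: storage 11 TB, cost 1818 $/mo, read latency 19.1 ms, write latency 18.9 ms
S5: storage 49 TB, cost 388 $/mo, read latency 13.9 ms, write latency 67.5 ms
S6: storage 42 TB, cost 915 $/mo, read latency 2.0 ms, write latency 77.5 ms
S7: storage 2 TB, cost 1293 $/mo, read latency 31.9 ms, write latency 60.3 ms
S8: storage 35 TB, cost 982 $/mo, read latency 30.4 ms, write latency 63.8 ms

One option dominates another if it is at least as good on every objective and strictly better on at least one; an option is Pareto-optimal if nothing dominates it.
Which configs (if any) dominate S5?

none

S1: worse on storage (7 vs 49).
S2: worse on storage (28 vs 49).
S3: worse on storage (39 vs 49).
S4: worse on storage (11 vs 49).
S6: worse on storage (42 vs 49).
S7: worse on storage (2 vs 49).
S8: worse on storage (35 vs 49).
No option dominates S5.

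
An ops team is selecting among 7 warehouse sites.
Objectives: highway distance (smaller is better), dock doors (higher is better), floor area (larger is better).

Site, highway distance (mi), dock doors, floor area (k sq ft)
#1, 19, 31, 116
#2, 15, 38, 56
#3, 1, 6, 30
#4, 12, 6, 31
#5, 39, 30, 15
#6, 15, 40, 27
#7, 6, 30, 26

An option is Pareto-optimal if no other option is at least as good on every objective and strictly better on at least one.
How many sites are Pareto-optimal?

6

#1: not dominated (best floor area).
#2: not dominated.
#3: not dominated (best highway distance).
#4: not dominated.
#5: dominated by #1 (highway distance 19≤39, dock doors 31≥30, floor area 116≥15).
#6: not dominated (best dock doors).
#7: not dominated.
Pareto-optimal: #1, #2, #3, #4, #6, #7 → 6.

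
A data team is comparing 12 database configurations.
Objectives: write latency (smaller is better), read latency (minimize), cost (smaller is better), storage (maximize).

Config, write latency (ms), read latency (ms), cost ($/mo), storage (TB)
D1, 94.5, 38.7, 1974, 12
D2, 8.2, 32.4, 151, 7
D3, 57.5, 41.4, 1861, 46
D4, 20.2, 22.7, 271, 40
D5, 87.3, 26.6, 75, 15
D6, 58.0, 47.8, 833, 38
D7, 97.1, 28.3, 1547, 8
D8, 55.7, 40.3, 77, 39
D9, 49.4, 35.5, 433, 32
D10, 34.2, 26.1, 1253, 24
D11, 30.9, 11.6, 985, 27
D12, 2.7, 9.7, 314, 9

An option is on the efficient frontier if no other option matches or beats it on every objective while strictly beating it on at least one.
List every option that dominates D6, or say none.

D4: write latency 20.2≤58.0, read latency 22.7≤47.8, cost 271≤833, storage 40≥38 — dominates D6.
D8: write latency 55.7≤58.0, read latency 40.3≤47.8, cost 77≤833, storage 39≥38 — dominates D6.
Others (D1, D2, D3, D5, D7, D9, D10, D11, D12) are each worse than D6 on at least one objective.

D4, D8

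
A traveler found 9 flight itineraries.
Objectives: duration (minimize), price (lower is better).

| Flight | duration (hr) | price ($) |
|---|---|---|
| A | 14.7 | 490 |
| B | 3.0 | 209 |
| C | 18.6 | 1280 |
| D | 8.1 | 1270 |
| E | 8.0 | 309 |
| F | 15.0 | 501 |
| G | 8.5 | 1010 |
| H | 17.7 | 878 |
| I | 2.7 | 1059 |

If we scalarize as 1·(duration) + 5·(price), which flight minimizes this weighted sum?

A: 1·14.7 + 5·490 = 2464.7
B: 1·3.0 + 5·209 = 1048.0
C: 1·18.6 + 5·1280 = 6418.6
D: 1·8.1 + 5·1270 = 6358.1
E: 1·8.0 + 5·309 = 1553.0
F: 1·15.0 + 5·501 = 2520.0
G: 1·8.5 + 5·1010 = 5058.5
H: 1·17.7 + 5·878 = 4407.7
I: 1·2.7 + 5·1059 = 5297.7
Lowest: B at 1048.0.

B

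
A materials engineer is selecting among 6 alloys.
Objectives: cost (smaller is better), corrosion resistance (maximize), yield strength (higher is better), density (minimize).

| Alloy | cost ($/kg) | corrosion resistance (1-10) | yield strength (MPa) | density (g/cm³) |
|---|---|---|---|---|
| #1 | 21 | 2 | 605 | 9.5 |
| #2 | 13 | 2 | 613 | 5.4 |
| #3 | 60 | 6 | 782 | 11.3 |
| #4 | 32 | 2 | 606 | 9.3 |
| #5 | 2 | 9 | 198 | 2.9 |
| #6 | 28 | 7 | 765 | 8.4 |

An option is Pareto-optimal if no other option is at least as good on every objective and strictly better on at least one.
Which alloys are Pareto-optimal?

#1: dominated by #2 (cost 13≤21, corrosion resistance 2≥2, yield strength 613≥605, density 5.4≤9.5).
#2: not dominated.
#3: not dominated (best yield strength).
#4: dominated by #2 (cost 13≤32, corrosion resistance 2≥2, yield strength 613≥606, density 5.4≤9.3).
#5: not dominated (best cost).
#6: not dominated.

#2, #3, #5, #6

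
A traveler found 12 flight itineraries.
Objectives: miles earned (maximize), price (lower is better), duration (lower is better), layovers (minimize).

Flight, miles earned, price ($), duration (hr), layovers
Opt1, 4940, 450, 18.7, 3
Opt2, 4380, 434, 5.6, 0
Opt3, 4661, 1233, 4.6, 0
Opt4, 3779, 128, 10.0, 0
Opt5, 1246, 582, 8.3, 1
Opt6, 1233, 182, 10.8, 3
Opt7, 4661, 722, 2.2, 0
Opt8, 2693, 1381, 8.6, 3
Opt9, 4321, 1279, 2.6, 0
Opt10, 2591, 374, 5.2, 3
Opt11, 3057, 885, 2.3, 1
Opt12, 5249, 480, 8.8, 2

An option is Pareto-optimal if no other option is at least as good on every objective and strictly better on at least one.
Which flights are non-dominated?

Opt1: not dominated.
Opt2: not dominated.
Opt3: dominated by Opt7 (miles earned 4661≥4661, price 722≤1233, duration 2.2≤4.6, layovers 0≤0).
Opt4: not dominated (best price).
Opt5: dominated by Opt2 (miles earned 4380≥1246, price 434≤582, duration 5.6≤8.3, layovers 0≤1).
Opt6: dominated by Opt4 (miles earned 3779≥1233, price 128≤182, duration 10.0≤10.8, layovers 0≤3).
Opt7: not dominated (best duration).
Opt8: dominated by Opt2 (miles earned 4380≥2693, price 434≤1381, duration 5.6≤8.6, layovers 0≤3).
Opt9: dominated by Opt7 (miles earned 4661≥4321, price 722≤1279, duration 2.2≤2.6, layovers 0≤0).
Opt10: not dominated.
Opt11: dominated by Opt7 (miles earned 4661≥3057, price 722≤885, duration 2.2≤2.3, layovers 0≤1).
Opt12: not dominated (best miles earned).

Opt1, Opt2, Opt4, Opt7, Opt10, Opt12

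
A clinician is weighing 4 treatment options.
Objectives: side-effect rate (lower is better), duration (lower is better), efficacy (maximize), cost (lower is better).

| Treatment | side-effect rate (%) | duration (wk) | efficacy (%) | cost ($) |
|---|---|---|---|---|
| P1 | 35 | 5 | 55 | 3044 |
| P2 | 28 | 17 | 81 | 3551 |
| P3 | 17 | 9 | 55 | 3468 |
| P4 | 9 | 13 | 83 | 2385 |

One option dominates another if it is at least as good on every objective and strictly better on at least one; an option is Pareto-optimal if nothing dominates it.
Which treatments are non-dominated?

P1, P3, P4

P1: not dominated (best duration).
P2: dominated by P4 (side-effect rate 9≤28, duration 13≤17, efficacy 83≥81, cost 2385≤3551).
P3: not dominated.
P4: not dominated (best side-effect rate).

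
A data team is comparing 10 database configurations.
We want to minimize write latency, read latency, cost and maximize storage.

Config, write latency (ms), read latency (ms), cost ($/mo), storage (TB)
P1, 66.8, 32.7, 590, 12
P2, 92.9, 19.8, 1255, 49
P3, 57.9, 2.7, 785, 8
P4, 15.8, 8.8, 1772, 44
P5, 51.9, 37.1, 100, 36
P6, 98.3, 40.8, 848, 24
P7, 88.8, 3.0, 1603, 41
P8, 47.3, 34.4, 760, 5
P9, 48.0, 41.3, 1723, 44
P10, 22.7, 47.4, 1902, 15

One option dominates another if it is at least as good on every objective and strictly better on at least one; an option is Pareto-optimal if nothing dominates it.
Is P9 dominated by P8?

P8 vs P9: P8 is worse on storage (5 vs 44), so it does not dominate P9.

No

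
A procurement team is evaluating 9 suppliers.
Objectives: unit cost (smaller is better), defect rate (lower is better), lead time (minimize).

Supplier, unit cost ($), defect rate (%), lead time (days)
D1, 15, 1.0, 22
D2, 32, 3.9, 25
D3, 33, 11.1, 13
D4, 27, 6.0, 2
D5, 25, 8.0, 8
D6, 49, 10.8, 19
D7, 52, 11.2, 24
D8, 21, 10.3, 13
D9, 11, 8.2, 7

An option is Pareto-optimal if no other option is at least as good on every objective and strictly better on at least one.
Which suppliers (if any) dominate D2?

D1

D1: unit cost 15≤32, defect rate 1.0≤3.9, lead time 22≤25 — dominates D2.
Others (D3, D4, D5, D6, D7, D8, D9) are each worse than D2 on at least one objective.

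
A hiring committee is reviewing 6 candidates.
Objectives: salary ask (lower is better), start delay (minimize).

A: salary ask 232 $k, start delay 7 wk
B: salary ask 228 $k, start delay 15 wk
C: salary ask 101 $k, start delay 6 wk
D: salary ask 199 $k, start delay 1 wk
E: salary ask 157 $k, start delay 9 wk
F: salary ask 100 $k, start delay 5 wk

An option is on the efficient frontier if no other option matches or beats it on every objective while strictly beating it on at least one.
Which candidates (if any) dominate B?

C, D, E, F

C: salary ask 101≤228, start delay 6≤15 — dominates B.
D: salary ask 199≤228, start delay 1≤15 — dominates B.
E: salary ask 157≤228, start delay 9≤15 — dominates B.
F: salary ask 100≤228, start delay 5≤15 — dominates B.
Others (A) are each worse than B on at least one objective.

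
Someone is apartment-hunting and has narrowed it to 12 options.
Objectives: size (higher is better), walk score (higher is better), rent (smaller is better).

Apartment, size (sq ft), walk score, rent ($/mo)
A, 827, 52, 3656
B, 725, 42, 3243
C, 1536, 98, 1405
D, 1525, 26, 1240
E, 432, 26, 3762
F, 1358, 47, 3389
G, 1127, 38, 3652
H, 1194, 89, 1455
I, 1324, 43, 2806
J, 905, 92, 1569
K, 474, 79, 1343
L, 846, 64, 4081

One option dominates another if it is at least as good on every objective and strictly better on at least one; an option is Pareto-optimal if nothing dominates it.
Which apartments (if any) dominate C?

A: worse on size (827 vs 1536).
B: worse on size (725 vs 1536).
D: worse on size (1525 vs 1536).
E: worse on size (432 vs 1536).
F: worse on size (1358 vs 1536).
G: worse on size (1127 vs 1536).
H: worse on size (1194 vs 1536).
I: worse on size (1324 vs 1536).
J: worse on size (905 vs 1536).
K: worse on size (474 vs 1536).
L: worse on size (846 vs 1536).
No option dominates C.

none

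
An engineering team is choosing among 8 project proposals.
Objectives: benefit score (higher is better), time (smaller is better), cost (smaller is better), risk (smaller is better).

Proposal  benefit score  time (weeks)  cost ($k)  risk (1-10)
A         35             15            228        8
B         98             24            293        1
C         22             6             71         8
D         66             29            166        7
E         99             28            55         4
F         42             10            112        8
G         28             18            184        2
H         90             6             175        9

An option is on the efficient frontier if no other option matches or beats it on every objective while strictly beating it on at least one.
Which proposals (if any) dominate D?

E: benefit score 99≥66, time 28≤29, cost 55≤166, risk 4≤7 — dominates D.
Others (A, B, C, F, G, H) are each worse than D on at least one objective.

E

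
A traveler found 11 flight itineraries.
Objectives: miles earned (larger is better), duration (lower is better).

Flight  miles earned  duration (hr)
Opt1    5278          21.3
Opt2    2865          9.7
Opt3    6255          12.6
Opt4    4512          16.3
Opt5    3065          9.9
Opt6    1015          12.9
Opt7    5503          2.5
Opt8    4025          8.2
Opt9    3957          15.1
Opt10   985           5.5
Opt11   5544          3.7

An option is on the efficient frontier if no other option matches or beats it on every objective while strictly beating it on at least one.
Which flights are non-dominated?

Opt3, Opt7, Opt11

Opt1: dominated by Opt3 (miles earned 6255≥5278, duration 12.6≤21.3).
Opt2: dominated by Opt7 (miles earned 5503≥2865, duration 2.5≤9.7).
Opt3: not dominated (best miles earned).
Opt4: dominated by Opt3 (miles earned 6255≥4512, duration 12.6≤16.3).
Opt5: dominated by Opt7 (miles earned 5503≥3065, duration 2.5≤9.9).
Opt6: dominated by Opt2 (miles earned 2865≥1015, duration 9.7≤12.9).
Opt7: not dominated (best duration).
Opt8: dominated by Opt7 (miles earned 5503≥4025, duration 2.5≤8.2).
Opt9: dominated by Opt3 (miles earned 6255≥3957, duration 12.6≤15.1).
Opt10: dominated by Opt7 (miles earned 5503≥985, duration 2.5≤5.5).
Opt11: not dominated.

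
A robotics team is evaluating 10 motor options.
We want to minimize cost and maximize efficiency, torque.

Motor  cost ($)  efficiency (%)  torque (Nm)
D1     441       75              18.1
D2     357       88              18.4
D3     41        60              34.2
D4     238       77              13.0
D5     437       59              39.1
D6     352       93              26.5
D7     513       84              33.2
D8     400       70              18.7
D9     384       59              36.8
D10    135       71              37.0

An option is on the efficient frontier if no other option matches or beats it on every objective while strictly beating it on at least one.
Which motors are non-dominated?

D1: dominated by D2 (cost 357≤441, efficiency 88≥75, torque 18.4≥18.1).
D2: dominated by D6 (cost 352≤357, efficiency 93≥88, torque 26.5≥18.4).
D3: not dominated (best cost).
D4: not dominated.
D5: not dominated (best torque).
D6: not dominated (best efficiency).
D7: not dominated.
D8: dominated by D6 (cost 352≤400, efficiency 93≥70, torque 26.5≥18.7).
D9: dominated by D10 (cost 135≤384, efficiency 71≥59, torque 37.0≥36.8).
D10: not dominated.

D3, D4, D5, D6, D7, D10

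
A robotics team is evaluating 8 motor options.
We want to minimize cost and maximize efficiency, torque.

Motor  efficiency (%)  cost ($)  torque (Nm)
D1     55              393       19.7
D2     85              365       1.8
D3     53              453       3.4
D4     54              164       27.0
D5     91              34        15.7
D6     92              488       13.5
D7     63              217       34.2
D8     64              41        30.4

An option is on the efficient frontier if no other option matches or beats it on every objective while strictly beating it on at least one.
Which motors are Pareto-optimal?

D5, D6, D7, D8

D1: dominated by D7 (efficiency 63≥55, cost 217≤393, torque 34.2≥19.7).
D2: dominated by D5 (efficiency 91≥85, cost 34≤365, torque 15.7≥1.8).
D3: dominated by D1 (efficiency 55≥53, cost 393≤453, torque 19.7≥3.4).
D4: dominated by D8 (efficiency 64≥54, cost 41≤164, torque 30.4≥27.0).
D5: not dominated (best cost).
D6: not dominated (best efficiency).
D7: not dominated (best torque).
D8: not dominated.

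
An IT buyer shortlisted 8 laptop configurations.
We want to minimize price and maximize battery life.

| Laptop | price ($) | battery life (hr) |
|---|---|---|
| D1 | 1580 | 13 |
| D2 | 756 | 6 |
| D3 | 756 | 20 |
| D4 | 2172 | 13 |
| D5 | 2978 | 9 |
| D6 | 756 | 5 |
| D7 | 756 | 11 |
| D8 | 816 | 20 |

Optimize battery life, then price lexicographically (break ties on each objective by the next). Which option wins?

First maximize battery life: best is 20, kept {D3, D8}.
Then minimize price: best is 756, kept {D3}.

D3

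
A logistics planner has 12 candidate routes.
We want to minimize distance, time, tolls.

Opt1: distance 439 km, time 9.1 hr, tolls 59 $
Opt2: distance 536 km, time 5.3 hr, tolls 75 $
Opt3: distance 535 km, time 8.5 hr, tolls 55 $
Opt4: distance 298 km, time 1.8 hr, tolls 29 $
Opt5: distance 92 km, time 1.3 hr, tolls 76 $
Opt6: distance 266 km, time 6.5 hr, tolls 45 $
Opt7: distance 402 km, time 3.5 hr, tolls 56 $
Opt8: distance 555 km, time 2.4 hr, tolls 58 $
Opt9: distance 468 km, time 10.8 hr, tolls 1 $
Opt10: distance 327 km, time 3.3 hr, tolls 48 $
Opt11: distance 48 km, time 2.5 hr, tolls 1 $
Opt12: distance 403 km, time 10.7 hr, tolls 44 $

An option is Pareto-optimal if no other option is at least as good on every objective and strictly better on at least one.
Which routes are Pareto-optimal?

Opt4, Opt5, Opt11

Opt1: dominated by Opt4 (distance 298≤439, time 1.8≤9.1, tolls 29≤59).
Opt2: dominated by Opt4 (distance 298≤536, time 1.8≤5.3, tolls 29≤75).
Opt3: dominated by Opt4 (distance 298≤535, time 1.8≤8.5, tolls 29≤55).
Opt4: not dominated.
Opt5: not dominated (best time).
Opt6: dominated by Opt11 (distance 48≤266, time 2.5≤6.5, tolls 1≤45).
Opt7: dominated by Opt4 (distance 298≤402, time 1.8≤3.5, tolls 29≤56).
Opt8: dominated by Opt4 (distance 298≤555, time 1.8≤2.4, tolls 29≤58).
Opt9: dominated by Opt11 (distance 48≤468, time 2.5≤10.8, tolls 1≤1).
Opt10: dominated by Opt4 (distance 298≤327, time 1.8≤3.3, tolls 29≤48).
Opt11: not dominated (best distance).
Opt12: dominated by Opt4 (distance 298≤403, time 1.8≤10.7, tolls 29≤44).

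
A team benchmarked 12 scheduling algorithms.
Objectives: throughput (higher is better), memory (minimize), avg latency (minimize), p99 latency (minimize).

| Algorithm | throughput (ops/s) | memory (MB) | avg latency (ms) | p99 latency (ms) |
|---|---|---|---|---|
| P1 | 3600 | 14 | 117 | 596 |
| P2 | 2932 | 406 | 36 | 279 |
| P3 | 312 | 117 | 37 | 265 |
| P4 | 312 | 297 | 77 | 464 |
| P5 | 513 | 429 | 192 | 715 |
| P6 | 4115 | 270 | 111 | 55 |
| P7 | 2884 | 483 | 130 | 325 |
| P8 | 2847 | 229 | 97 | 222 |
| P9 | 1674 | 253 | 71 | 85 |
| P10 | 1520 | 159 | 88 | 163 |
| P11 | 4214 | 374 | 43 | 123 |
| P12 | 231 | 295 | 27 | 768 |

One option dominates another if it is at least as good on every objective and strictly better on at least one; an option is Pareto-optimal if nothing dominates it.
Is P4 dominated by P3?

Yes

P3 vs P4: throughput 312≥312, memory 117≤297, avg latency 37≤77, p99 latency 265≤464 — P3 is at least as good on every objective with at least one strict improvement.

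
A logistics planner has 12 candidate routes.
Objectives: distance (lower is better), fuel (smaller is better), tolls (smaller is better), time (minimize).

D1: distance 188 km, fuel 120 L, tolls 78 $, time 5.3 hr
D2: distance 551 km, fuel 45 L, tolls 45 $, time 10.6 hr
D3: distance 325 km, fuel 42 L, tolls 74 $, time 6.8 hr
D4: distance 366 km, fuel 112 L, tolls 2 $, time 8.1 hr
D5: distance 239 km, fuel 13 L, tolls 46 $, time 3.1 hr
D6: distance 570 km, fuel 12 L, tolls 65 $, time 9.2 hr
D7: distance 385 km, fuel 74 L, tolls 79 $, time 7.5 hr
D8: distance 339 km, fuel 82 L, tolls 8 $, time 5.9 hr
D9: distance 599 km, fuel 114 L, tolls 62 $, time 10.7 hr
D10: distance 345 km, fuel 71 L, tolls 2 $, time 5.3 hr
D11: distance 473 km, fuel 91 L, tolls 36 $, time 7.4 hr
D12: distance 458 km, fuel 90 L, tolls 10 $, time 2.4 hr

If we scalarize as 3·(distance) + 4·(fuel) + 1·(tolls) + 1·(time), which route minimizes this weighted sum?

D1: 3·188 + 4·120 + 1·78 + 1·5.3 = 1127.3
D2: 3·551 + 4·45 + 1·45 + 1·10.6 = 1888.6
D3: 3·325 + 4·42 + 1·74 + 1·6.8 = 1223.8
D4: 3·366 + 4·112 + 1·2 + 1·8.1 = 1556.1
D5: 3·239 + 4·13 + 1·46 + 1·3.1 = 818.1
D6: 3·570 + 4·12 + 1·65 + 1·9.2 = 1832.2
D7: 3·385 + 4·74 + 1·79 + 1·7.5 = 1537.5
D8: 3·339 + 4·82 + 1·8 + 1·5.9 = 1358.9
D9: 3·599 + 4·114 + 1·62 + 1·10.7 = 2325.7
D10: 3·345 + 4·71 + 1·2 + 1·5.3 = 1326.3
D11: 3·473 + 4·91 + 1·36 + 1·7.4 = 1826.4
D12: 3·458 + 4·90 + 1·10 + 1·2.4 = 1746.4
Lowest: D5 at 818.1.

D5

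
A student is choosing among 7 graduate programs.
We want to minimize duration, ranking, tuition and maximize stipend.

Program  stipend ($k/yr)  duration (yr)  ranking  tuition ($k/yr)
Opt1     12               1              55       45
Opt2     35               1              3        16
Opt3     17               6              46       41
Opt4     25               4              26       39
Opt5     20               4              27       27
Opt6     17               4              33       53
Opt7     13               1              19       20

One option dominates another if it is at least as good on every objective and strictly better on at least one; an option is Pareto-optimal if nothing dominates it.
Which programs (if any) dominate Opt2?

none

Opt1: worse on stipend (12 vs 35).
Opt3: worse on stipend (17 vs 35).
Opt4: worse on stipend (25 vs 35).
Opt5: worse on stipend (20 vs 35).
Opt6: worse on stipend (17 vs 35).
Opt7: worse on stipend (13 vs 35).
No option dominates Opt2.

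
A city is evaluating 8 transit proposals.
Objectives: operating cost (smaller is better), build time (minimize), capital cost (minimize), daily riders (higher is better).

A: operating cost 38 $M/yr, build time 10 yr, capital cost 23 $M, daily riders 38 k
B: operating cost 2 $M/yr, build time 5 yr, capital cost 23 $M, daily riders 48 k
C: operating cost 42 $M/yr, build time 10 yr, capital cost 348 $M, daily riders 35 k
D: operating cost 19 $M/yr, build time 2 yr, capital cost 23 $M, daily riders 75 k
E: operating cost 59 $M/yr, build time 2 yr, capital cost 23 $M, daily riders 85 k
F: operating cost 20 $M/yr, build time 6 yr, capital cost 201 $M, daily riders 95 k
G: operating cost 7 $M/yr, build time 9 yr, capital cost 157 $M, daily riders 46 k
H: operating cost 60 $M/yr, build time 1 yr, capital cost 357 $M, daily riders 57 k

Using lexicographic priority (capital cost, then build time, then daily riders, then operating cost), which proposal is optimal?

First minimize capital cost: best is 23, kept {A, B, D, E}.
Then minimize build time: best is 2, kept {D, E}.
Then maximize daily riders: best is 85, kept {E}.

E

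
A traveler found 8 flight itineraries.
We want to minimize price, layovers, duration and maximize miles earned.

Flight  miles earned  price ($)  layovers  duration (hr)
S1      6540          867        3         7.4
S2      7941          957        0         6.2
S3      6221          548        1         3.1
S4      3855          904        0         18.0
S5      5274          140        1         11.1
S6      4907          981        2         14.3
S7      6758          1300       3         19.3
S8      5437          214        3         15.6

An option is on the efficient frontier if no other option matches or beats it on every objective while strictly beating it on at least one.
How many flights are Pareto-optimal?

6

S1: not dominated.
S2: not dominated (best miles earned).
S3: not dominated (best duration).
S4: not dominated.
S5: not dominated (best price).
S6: dominated by S2 (miles earned 7941≥4907, price 957≤981, layovers 0≤2, duration 6.2≤14.3).
S7: dominated by S2 (miles earned 7941≥6758, price 957≤1300, layovers 0≤3, duration 6.2≤19.3).
S8: not dominated.
Pareto-optimal: S1, S2, S3, S4, S5, S8 → 6.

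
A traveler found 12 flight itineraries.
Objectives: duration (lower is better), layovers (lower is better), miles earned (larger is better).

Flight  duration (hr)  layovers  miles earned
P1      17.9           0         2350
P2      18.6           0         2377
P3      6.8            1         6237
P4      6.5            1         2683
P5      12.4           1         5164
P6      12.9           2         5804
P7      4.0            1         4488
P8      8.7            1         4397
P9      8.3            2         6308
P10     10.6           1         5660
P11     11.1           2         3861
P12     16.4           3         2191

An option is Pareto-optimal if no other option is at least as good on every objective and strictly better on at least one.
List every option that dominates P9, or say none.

none

P1: worse on duration (17.9 vs 8.3).
P2: worse on duration (18.6 vs 8.3).
P3: worse on miles earned (6237 vs 6308).
P4: worse on miles earned (2683 vs 6308).
P5: worse on duration (12.4 vs 8.3).
P6: worse on duration (12.9 vs 8.3).
P7: worse on miles earned (4488 vs 6308).
P8: worse on duration (8.7 vs 8.3).
P10: worse on duration (10.6 vs 8.3).
P11: worse on duration (11.1 vs 8.3).
P12: worse on duration (16.4 vs 8.3).
No option dominates P9.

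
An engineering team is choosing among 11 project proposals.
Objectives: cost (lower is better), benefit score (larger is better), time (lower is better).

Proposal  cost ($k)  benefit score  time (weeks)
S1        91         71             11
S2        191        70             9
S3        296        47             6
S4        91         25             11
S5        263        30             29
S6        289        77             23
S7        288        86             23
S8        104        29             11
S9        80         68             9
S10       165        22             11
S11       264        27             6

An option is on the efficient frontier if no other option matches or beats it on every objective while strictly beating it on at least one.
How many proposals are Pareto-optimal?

S1: not dominated.
S2: not dominated.
S3: not dominated.
S4: dominated by S1 (cost 91≤91, benefit score 71≥25, time 11≤11).
S5: dominated by S1 (cost 91≤263, benefit score 71≥30, time 11≤29).
S6: dominated by S7 (cost 288≤289, benefit score 86≥77, time 23≤23).
S7: not dominated (best benefit score).
S8: dominated by S1 (cost 91≤104, benefit score 71≥29, time 11≤11).
S9: not dominated (best cost).
S10: dominated by S1 (cost 91≤165, benefit score 71≥22, time 11≤11).
S11: not dominated.
Pareto-optimal: S1, S2, S3, S7, S9, S11 → 6.

6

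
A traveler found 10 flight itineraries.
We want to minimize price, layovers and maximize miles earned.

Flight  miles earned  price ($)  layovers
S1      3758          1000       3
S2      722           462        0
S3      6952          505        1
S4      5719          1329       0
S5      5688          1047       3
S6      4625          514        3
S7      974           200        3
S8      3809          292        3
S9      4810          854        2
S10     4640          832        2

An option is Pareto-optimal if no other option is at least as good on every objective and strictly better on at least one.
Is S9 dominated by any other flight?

Yes

S3 vs S9: miles earned 6952≥4810, price 505≤854, layovers 1≤2 — S3 is at least as good on every objective and strictly better on at least one, so S3 dominates S9.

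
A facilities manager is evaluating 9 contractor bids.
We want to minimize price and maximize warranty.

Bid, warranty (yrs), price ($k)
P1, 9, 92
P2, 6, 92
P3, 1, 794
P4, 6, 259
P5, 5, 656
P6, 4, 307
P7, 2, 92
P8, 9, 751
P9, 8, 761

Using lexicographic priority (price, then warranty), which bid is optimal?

First minimize price: best is 92, kept {P1, P2, P7}.
Then maximize warranty: best is 9, kept {P1}.

P1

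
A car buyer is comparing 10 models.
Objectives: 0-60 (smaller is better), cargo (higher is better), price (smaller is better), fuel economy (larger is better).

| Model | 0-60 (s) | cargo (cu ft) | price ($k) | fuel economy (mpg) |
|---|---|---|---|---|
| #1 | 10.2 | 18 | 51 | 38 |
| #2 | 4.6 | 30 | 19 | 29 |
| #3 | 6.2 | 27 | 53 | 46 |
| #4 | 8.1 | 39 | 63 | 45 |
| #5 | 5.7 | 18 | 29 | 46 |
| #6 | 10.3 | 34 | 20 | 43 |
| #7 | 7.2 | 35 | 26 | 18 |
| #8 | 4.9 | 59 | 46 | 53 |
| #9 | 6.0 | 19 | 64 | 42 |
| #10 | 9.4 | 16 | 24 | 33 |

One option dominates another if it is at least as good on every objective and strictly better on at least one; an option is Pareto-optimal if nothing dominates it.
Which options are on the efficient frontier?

#2, #5, #6, #7, #8, #10

#1: dominated by #5 (0-60 5.7≤10.2, cargo 18≥18, price 29≤51, fuel economy 46≥38).
#2: not dominated (best 0-60).
#3: dominated by #8 (0-60 4.9≤6.2, cargo 59≥27, price 46≤53, fuel economy 53≥46).
#4: dominated by #8 (0-60 4.9≤8.1, cargo 59≥39, price 46≤63, fuel economy 53≥45).
#5: not dominated.
#6: not dominated.
#7: not dominated.
#8: not dominated (best cargo).
#9: dominated by #8 (0-60 4.9≤6.0, cargo 59≥19, price 46≤64, fuel economy 53≥42).
#10: not dominated.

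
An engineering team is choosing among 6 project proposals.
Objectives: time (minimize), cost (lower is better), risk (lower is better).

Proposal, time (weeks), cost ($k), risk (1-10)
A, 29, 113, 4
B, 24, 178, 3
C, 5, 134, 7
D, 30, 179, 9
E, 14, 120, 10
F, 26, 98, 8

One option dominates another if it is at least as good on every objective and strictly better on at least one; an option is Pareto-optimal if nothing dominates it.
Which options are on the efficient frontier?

A: not dominated.
B: not dominated (best risk).
C: not dominated (best time).
D: dominated by A (time 29≤30, cost 113≤179, risk 4≤9).
E: not dominated.
F: not dominated (best cost).

A, B, C, E, F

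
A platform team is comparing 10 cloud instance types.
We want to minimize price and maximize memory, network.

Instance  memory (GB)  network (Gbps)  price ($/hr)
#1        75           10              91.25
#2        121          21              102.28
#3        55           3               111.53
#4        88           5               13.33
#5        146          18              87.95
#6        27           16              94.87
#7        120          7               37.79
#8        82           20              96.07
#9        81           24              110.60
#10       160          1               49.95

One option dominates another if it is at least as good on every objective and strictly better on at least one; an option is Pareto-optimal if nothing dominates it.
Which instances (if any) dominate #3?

#1: memory 75≥55, network 10≥3, price 91.25≤111.53 — dominates #3.
#2: memory 121≥55, network 21≥3, price 102.28≤111.53 — dominates #3.
#4: memory 88≥55, network 5≥3, price 13.33≤111.53 — dominates #3.
#5: memory 146≥55, network 18≥3, price 87.95≤111.53 — dominates #3.
#7: memory 120≥55, network 7≥3, price 37.79≤111.53 — dominates #3.
#8: memory 82≥55, network 20≥3, price 96.07≤111.53 — dominates #3.
#9: memory 81≥55, network 24≥3, price 110.60≤111.53 — dominates #3.
Others (#6, #10) are each worse than #3 on at least one objective.

#1, #2, #4, #5, #7, #8, #9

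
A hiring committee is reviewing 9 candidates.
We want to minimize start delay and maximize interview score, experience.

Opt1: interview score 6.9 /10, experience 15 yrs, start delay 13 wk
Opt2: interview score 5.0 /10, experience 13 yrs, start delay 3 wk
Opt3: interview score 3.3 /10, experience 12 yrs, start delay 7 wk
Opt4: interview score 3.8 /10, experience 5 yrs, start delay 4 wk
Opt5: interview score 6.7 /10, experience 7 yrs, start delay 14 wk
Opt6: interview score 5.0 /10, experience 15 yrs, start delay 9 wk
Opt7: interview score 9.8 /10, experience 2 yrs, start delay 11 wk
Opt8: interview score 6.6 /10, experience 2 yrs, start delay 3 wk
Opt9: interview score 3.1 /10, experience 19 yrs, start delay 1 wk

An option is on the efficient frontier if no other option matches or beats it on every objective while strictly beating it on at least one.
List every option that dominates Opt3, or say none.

Opt2

Opt2: interview score 5.0≥3.3, experience 13≥12, start delay 3≤7 — dominates Opt3.
Others (Opt1, Opt4, Opt5, Opt6, Opt7, Opt8, Opt9) are each worse than Opt3 on at least one objective.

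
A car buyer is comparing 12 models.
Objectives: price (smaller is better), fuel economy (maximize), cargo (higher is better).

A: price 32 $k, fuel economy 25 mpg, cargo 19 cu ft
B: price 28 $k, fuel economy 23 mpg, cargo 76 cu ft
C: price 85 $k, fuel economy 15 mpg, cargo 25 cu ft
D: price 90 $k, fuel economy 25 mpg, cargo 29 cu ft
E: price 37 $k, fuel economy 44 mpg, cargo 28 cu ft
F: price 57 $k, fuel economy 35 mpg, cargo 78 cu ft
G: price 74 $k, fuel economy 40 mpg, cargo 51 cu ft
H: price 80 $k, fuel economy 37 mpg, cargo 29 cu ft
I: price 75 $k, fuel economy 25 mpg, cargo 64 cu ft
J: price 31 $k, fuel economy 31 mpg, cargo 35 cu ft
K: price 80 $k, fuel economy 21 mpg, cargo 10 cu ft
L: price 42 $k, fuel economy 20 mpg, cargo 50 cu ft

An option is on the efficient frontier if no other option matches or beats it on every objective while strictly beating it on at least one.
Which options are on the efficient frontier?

B, E, F, G, J

A: dominated by J (price 31≤32, fuel economy 31≥25, cargo 35≥19).
B: not dominated (best price).
C: dominated by B (price 28≤85, fuel economy 23≥15, cargo 76≥25).
D: dominated by F (price 57≤90, fuel economy 35≥25, cargo 78≥29).
E: not dominated (best fuel economy).
F: not dominated (best cargo).
G: not dominated.
H: dominated by G (price 74≤80, fuel economy 40≥37, cargo 51≥29).
I: dominated by F (price 57≤75, fuel economy 35≥25, cargo 78≥64).
J: not dominated.
K: dominated by A (price 32≤80, fuel economy 25≥21, cargo 19≥10).
L: dominated by B (price 28≤42, fuel economy 23≥20, cargo 76≥50).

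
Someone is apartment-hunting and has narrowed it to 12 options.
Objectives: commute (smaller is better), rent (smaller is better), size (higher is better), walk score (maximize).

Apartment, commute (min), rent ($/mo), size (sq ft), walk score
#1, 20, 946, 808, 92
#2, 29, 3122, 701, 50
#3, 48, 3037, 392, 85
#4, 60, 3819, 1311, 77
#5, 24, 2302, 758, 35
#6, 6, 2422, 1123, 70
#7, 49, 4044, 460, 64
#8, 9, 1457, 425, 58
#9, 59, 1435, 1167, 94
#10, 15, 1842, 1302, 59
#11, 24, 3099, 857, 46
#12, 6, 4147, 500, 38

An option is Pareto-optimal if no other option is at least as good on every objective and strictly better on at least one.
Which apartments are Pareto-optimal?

#1: not dominated (best rent).
#2: dominated by #1 (commute 20≤29, rent 946≤3122, size 808≥701, walk score 92≥50).
#3: dominated by #1 (commute 20≤48, rent 946≤3037, size 808≥392, walk score 92≥85).
#4: not dominated (best size).
#5: dominated by #1 (commute 20≤24, rent 946≤2302, size 808≥758, walk score 92≥35).
#6: not dominated.
#7: dominated by #1 (commute 20≤49, rent 946≤4044, size 808≥460, walk score 92≥64).
#8: not dominated.
#9: not dominated (best walk score).
#10: not dominated.
#11: dominated by #6 (commute 6≤24, rent 2422≤3099, size 1123≥857, walk score 70≥46).
#12: dominated by #6 (commute 6≤6, rent 2422≤4147, size 1123≥500, walk score 70≥38).

#1, #4, #6, #8, #9, #10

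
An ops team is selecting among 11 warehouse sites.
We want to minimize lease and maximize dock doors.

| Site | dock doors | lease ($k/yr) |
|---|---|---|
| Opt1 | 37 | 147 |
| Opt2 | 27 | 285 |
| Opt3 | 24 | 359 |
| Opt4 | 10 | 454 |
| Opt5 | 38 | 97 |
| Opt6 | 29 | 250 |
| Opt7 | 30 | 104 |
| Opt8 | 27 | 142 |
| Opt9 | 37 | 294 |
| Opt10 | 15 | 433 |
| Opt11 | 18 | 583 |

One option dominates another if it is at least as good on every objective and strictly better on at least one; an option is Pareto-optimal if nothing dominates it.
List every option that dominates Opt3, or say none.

Opt1: dock doors 37≥24, lease 147≤359 — dominates Opt3.
Opt2: dock doors 27≥24, lease 285≤359 — dominates Opt3.
Opt5: dock doors 38≥24, lease 97≤359 — dominates Opt3.
Opt6: dock doors 29≥24, lease 250≤359 — dominates Opt3.
Opt7: dock doors 30≥24, lease 104≤359 — dominates Opt3.
Opt8: dock doors 27≥24, lease 142≤359 — dominates Opt3.
Opt9: dock doors 37≥24, lease 294≤359 — dominates Opt3.
Others (Opt4, Opt10, Opt11) are each worse than Opt3 on at least one objective.

Opt1, Opt2, Opt5, Opt6, Opt7, Opt8, Opt9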